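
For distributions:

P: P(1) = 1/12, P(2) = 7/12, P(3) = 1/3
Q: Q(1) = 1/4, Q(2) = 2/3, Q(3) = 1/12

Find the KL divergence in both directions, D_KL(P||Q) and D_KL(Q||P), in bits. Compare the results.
D_KL(P||Q) = 0.4222 bits, D_KL(Q||P) = 0.3580 bits. D_KL(P||Q) is larger than D_KL(Q||P) by 0.0642 bits; the two directions differ.

D_KL(P||Q) = Σ P(x) log₂(P(x)/Q(x))

Computing term by term:
  P(1)·log₂(P(1)/Q(1)) = (1/12)·log₂((1/12)/(1/4)) = -0.13208
  P(2)·log₂(P(2)/Q(2)) = (7/12)·log₂((7/12)/(2/3)) = -0.11238
  P(3)·log₂(P(3)/Q(3)) = (1/3)·log₂((1/3)/(1/12)) = 0.66667

D_KL(P||Q) = -0.13208 - 0.11238 + 0.66667 = 0.42221 ≈ 0.4222 bits

D_KL(Q||P) = Σ Q(x) log₂(Q(x)/P(x))

Computing term by term:
  Q(1)·log₂(Q(1)/P(1)) = (1/4)·log₂((1/4)/(1/12)) = 0.39624
  Q(2)·log₂(Q(2)/P(2)) = (2/3)·log₂((2/3)/(7/12)) = 0.12843
  Q(3)·log₂(Q(3)/P(3)) = (1/12)·log₂((1/12)/(1/3)) = -0.16667

D_KL(Q||P) = 0.39624 + 0.12843 - 0.16667 = 0.35800 ≈ 0.3580 bits

These are NOT equal (difference: 0.0642 bits). KL divergence is asymmetric: D_KL(P||Q) ≠ D_KL(Q||P) in general.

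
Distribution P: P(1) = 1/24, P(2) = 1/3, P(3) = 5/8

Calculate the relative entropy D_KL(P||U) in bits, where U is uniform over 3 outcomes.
0.4418 bits

U(i) = 1/3 for all i

D_KL(P||U) = Σ P(x) log₂(P(x) / (1/3))
           = Σ P(x) log₂(P(x)) + log₂(3)
           = log₂(3) - H(P)

H(P) = -Σ P(x) log₂(P(x)):
  -P(1)·log₂(P(1)) = -(1/24)·log₂(1/24) = 0.19104
  -P(2)·log₂(P(2)) = -(1/3)·log₂(1/3) = 0.52832
  -P(3)·log₂(P(3)) = -(5/8)·log₂(5/8) = 0.42379
H(P) = 0.19104 + 0.52832 + 0.42379 = 1.14315 bits

log₂(3) = 1.58496 bits

D_KL(P||U) = 1.58496 - 1.14315 = 0.44181 ≈ 0.4418 bits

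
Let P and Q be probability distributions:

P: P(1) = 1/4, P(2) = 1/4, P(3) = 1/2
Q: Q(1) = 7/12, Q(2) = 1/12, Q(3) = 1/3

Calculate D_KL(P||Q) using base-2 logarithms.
0.3831 bits

D_KL(P||Q) = Σ P(x) log₂(P(x)/Q(x))

Computing term by term:
  P(1)·log₂(P(1)/Q(1)) = (1/4)·log₂((1/4)/(7/12)) = -0.30560
  P(2)·log₂(P(2)/Q(2)) = (1/4)·log₂((1/4)/(1/12)) = 0.39624
  P(3)·log₂(P(3)/Q(3)) = (1/2)·log₂((1/2)/(1/3)) = 0.29248

D_KL(P||Q) = -0.30560 + 0.39624 + 0.29248 = 0.38312 ≈ 0.3831 bits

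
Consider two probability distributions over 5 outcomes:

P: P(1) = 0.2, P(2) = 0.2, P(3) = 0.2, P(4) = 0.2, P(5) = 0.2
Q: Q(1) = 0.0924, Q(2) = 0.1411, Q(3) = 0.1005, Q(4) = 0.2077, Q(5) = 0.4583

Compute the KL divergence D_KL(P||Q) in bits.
0.2719 bits

D_KL(P||Q) = Σ P(x) log₂(P(x)/Q(x))

Computing term by term:
  P(1)·log₂(P(1)/Q(1)) = 0.2·log₂(0.2/0.0924) = 0.22281
  P(2)·log₂(P(2)/Q(2)) = 0.2·log₂(0.2/0.1411) = 0.10066
  P(3)·log₂(P(3)/Q(3)) = 0.2·log₂(0.2/0.1005) = 0.19856
  P(4)·log₂(P(4)/Q(4)) = 0.2·log₂(0.2/0.2077) = -0.01090
  P(5)·log₂(P(5)/Q(5)) = 0.2·log₂(0.2/0.4583) = -0.23926

D_KL(P||Q) = 0.22281 + 0.10066 + 0.19856 - 0.01090 - 0.23926 = 0.27187 ≈ 0.2719 bits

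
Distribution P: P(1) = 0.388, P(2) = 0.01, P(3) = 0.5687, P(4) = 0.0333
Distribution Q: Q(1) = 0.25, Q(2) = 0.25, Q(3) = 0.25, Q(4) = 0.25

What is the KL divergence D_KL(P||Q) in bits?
0.7771 bits

D_KL(P||Q) = Σ P(x) log₂(P(x)/Q(x))

Computing term by term:
  P(1)·log₂(P(1)/Q(1)) = 0.388·log₂(0.388/0.25) = 0.24604
  P(2)·log₂(P(2)/Q(2)) = 0.01·log₂(0.01/0.25) = -0.04644
  P(3)·log₂(P(3)/Q(3)) = 0.5687·log₂(0.5687/0.25) = 0.67433
  P(4)·log₂(P(4)/Q(4)) = 0.0333·log₂(0.0333/0.25) = -0.09685

D_KL(P||Q) = 0.24604 - 0.04644 + 0.67433 - 0.09685 = 0.77708 ≈ 0.7771 bits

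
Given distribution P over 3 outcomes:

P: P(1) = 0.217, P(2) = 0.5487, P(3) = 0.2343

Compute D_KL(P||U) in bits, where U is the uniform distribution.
0.1410 bits

U(i) = 1/3 for all i

D_KL(P||U) = Σ P(x) log₂(P(x) / (1/3))
           = Σ P(x) log₂(P(x)) + log₂(3)
           = log₂(3) - H(P)

H(P) = -Σ P(x) log₂(P(x)):
  -P(1)·log₂(P(1)) = -(0.217)·log₂(0.217) = 0.47832
  -P(2)·log₂(P(2)) = -(0.5487)·log₂(0.5487) = 0.47513
  -P(3)·log₂(P(3)) = -(0.2343)·log₂(0.2343) = 0.49052
H(P) = 0.47832 + 0.47513 + 0.49052 = 1.44397 bits

log₂(3) = 1.58496 bits

D_KL(P||U) = 1.58496 - 1.44397 = 0.14099 ≈ 0.1410 bits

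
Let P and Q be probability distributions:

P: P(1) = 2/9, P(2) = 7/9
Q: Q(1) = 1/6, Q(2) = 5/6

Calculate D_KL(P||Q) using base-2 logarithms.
0.0148 bits

D_KL(P||Q) = Σ P(x) log₂(P(x)/Q(x))

Computing term by term:
  P(1)·log₂(P(1)/Q(1)) = (2/9)·log₂((2/9)/(1/6)) = 0.09223
  P(2)·log₂(P(2)/Q(2)) = (7/9)·log₂((7/9)/(5/6)) = -0.07742

D_KL(P||Q) = 0.09223 - 0.07742 = 0.01481 ≈ 0.0148 bits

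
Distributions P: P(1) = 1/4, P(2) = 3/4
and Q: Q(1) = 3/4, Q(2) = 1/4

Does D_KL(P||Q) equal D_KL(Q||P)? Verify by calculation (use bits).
D_KL(P||Q) = 0.7925 bits, D_KL(Q||P) = 0.7925 bits. Yes — for this pair D_KL(P||Q) = D_KL(Q||P).

D_KL(P||Q) = Σ P(x) log₂(P(x)/Q(x))

Computing term by term:
  P(1)·log₂(P(1)/Q(1)) = (1/4)·log₂((1/4)/(3/4)) = -0.39624
  P(2)·log₂(P(2)/Q(2)) = (3/4)·log₂((3/4)/(1/4)) = 1.18872

D_KL(P||Q) = -0.39624 + 1.18872 = 0.79248 ≈ 0.7925 bits

D_KL(Q||P) = Σ Q(x) log₂(Q(x)/P(x))

Computing term by term:
  Q(1)·log₂(Q(1)/P(1)) = (3/4)·log₂((3/4)/(1/4)) = 1.18872
  Q(2)·log₂(Q(2)/P(2)) = (1/4)·log₂((1/4)/(3/4)) = -0.39624

D_KL(Q||P) = 1.18872 - 0.39624 = 0.79248 ≈ 0.7925 bits

These ARE equal here. Q is P with outcomes relabeled (Q(1) = P(2), Q(2) = P(1)) by a relabeling that is its own inverse, so the two sums contain exactly the same terms in a different order. This is a special case — KL divergence is not symmetric in general: D_KL(P||Q) ≠ D_KL(Q||P) for most P, Q.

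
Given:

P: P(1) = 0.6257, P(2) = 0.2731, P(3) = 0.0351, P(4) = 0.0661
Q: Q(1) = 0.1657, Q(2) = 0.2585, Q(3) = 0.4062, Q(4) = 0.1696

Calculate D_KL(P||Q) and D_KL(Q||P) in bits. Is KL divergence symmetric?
D_KL(P||Q) = 1.0072 bits, D_KL(Q||P) = 1.3274 bits. No, KL divergence is not symmetric.

D_KL(P||Q) = Σ P(x) log₂(P(x)/Q(x))

Computing term by term:
  P(1)·log₂(P(1)/Q(1)) = 0.6257·log₂(0.6257/0.1657) = 1.19940
  P(2)·log₂(P(2)/Q(2)) = 0.2731·log₂(0.2731/0.2585) = 0.02165
  P(3)·log₂(P(3)/Q(3)) = 0.0351·log₂(0.0351/0.4062) = -0.12400
  P(4)·log₂(P(4)/Q(4)) = 0.0661·log₂(0.0661/0.1696) = -0.08986

D_KL(P||Q) = 1.19940 + 0.02165 - 0.12400 - 0.08986 = 1.00719 ≈ 1.0072 bits

D_KL(Q||P) = Σ Q(x) log₂(Q(x)/P(x))

Computing term by term:
  Q(1)·log₂(Q(1)/P(1)) = 0.1657·log₂(0.1657/0.6257) = -0.31763
  Q(2)·log₂(Q(2)/P(2)) = 0.2585·log₂(0.2585/0.2731) = -0.02049
  Q(3)·log₂(Q(3)/P(3)) = 0.4062·log₂(0.4062/0.0351) = 1.43496
  Q(4)·log₂(Q(4)/P(4)) = 0.1696·log₂(0.1696/0.0661) = 0.23056

D_KL(Q||P) = -0.31763 - 0.02049 + 1.43496 + 0.23056 = 1.32740 ≈ 1.3274 bits

These are NOT equal (difference: 0.3202 bits). KL divergence is asymmetric: D_KL(P||Q) ≠ D_KL(Q||P) in general.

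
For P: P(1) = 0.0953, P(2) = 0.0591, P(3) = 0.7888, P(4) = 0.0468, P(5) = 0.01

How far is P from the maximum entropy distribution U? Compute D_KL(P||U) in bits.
1.2144 bits

U(i) = 1/5 for all i

D_KL(P||U) = Σ P(x) log₂(P(x) / (1/5))
           = Σ P(x) log₂(P(x)) + log₂(5)
           = log₂(5) - H(P)

H(P) = -Σ P(x) log₂(P(x)):
  -P(1)·log₂(P(1)) = -(0.0953)·log₂(0.0953) = 0.32320
  -P(2)·log₂(P(2)) = -(0.0591)·log₂(0.0591) = 0.24117
  -P(3)·log₂(P(3)) = -(0.7888)·log₂(0.7888) = 0.26998
  -P(4)·log₂(P(4)) = -(0.0468)·log₂(0.0468) = 0.20673
  -P(5)·log₂(P(5)) = -(0.01)·log₂(0.01) = 0.06644
H(P) = 0.32320 + 0.24117 + 0.26998 + 0.20673 + 0.06644 = 1.10752 bits

log₂(5) = 2.32193 bits

D_KL(P||U) = 2.32193 - 1.10752 = 1.21441 ≈ 1.2144 bits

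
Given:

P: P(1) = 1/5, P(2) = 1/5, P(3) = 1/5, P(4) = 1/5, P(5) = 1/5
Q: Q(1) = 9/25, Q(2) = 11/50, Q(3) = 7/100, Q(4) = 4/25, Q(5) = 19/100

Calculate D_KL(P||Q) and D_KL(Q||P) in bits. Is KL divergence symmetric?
D_KL(P||Q) = 0.1850 bits, D_KL(Q||P) = 0.1639 bits. No, KL divergence is not symmetric.

D_KL(P||Q) = Σ P(x) log₂(P(x)/Q(x))

Computing term by term:
  P(1)·log₂(P(1)/Q(1)) = (1/5)·log₂((1/5)/(9/25)) = -0.16960
  P(2)·log₂(P(2)/Q(2)) = (1/5)·log₂((1/5)/(11/50)) = -0.02750
  P(3)·log₂(P(3)/Q(3)) = (1/5)·log₂((1/5)/(7/100)) = 0.30291
  P(4)·log₂(P(4)/Q(4)) = (1/5)·log₂((1/5)/(4/25)) = 0.06439
  P(5)·log₂(P(5)/Q(5)) = (1/5)·log₂((1/5)/(19/100)) = 0.01480

D_KL(P||Q) = -0.16960 - 0.02750 + 0.30291 + 0.06439 + 0.01480 = 0.18500 ≈ 0.1850 bits

D_KL(Q||P) = Σ Q(x) log₂(Q(x)/P(x))

Computing term by term:
  Q(1)·log₂(Q(1)/P(1)) = (9/25)·log₂((9/25)/(1/5)) = 0.30528
  Q(2)·log₂(Q(2)/P(2)) = (11/50)·log₂((11/50)/(1/5)) = 0.03025
  Q(3)·log₂(Q(3)/P(3)) = (7/100)·log₂((7/100)/(1/5)) = -0.10602
  Q(4)·log₂(Q(4)/P(4)) = (4/25)·log₂((4/25)/(1/5)) = -0.05151
  Q(5)·log₂(Q(5)/P(5)) = (19/100)·log₂((19/100)/(1/5)) = -0.01406

D_KL(Q||P) = 0.30528 + 0.03025 - 0.10602 - 0.05151 - 0.01406 = 0.16394 ≈ 0.1639 bits

These are NOT equal (difference: 0.0211 bits). KL divergence is asymmetric: D_KL(P||Q) ≠ D_KL(Q||P) in general.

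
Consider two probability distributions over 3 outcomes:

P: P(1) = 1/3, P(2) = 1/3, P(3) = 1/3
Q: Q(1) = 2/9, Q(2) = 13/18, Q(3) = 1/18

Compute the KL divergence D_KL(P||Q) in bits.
0.6848 bits

D_KL(P||Q) = Σ P(x) log₂(P(x)/Q(x))

Computing term by term:
  P(1)·log₂(P(1)/Q(1)) = (1/3)·log₂((1/3)/(2/9)) = 0.19499
  P(2)·log₂(P(2)/Q(2)) = (1/3)·log₂((1/3)/(13/18)) = -0.37183
  P(3)·log₂(P(3)/Q(3)) = (1/3)·log₂((1/3)/(1/18)) = 0.86165

D_KL(P||Q) = 0.19499 - 0.37183 + 0.86165 = 0.68481 ≈ 0.6848 bits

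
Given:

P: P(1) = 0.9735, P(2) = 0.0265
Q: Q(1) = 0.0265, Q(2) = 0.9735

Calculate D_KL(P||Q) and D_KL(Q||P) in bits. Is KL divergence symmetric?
D_KL(P||Q) = 4.9236 bits, D_KL(Q||P) = 4.9236 bits. The two values coincide for this particular pair, but no — KL divergence is not symmetric in general.

D_KL(P||Q) = Σ P(x) log₂(P(x)/Q(x))

Computing term by term:
  P(1)·log₂(P(1)/Q(1)) = 0.9735·log₂(0.9735/0.0265) = 5.06134
  P(2)·log₂(P(2)/Q(2)) = 0.0265·log₂(0.0265/0.9735) = -0.13778

D_KL(P||Q) = 5.06134 - 0.13778 = 4.92356 ≈ 4.9236 bits

D_KL(Q||P) = Σ Q(x) log₂(Q(x)/P(x))

Computing term by term:
  Q(1)·log₂(Q(1)/P(1)) = 0.0265·log₂(0.0265/0.9735) = -0.13778
  Q(2)·log₂(Q(2)/P(2)) = 0.9735·log₂(0.9735/0.0265) = 5.06134

D_KL(Q||P) = -0.13778 + 5.06134 = 4.92356 ≈ 4.9236 bits

These ARE equal here. Q is P with outcomes relabeled (Q(1) = P(2), Q(2) = P(1)) by a relabeling that is its own inverse, so the two sums contain exactly the same terms in a different order. This is a special case — KL divergence is not symmetric in general: D_KL(P||Q) ≠ D_KL(Q||P) for most P, Q.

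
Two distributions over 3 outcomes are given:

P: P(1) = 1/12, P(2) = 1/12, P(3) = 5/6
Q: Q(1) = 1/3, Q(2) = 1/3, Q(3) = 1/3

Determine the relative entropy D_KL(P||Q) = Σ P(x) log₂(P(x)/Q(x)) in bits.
0.7683 bits

D_KL(P||Q) = Σ P(x) log₂(P(x)/Q(x))

Computing term by term:
  P(1)·log₂(P(1)/Q(1)) = (1/12)·log₂((1/12)/(1/3)) = -0.16667
  P(2)·log₂(P(2)/Q(2)) = (1/12)·log₂((1/12)/(1/3)) = -0.16667
  P(3)·log₂(P(3)/Q(3)) = (5/6)·log₂((5/6)/(1/3)) = 1.10161

D_KL(P||Q) = -0.16667 - 0.16667 + 1.10161 = 0.76827 ≈ 0.7683 bits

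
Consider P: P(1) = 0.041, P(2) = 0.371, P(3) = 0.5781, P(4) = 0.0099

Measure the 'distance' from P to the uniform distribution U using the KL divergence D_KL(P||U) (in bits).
0.7574 bits

U(i) = 1/4 for all i

D_KL(P||U) = Σ P(x) log₂(P(x) / (1/4))
           = Σ P(x) log₂(P(x)) + log₂(4)
           = log₂(4) - H(P)

H(P) = -Σ P(x) log₂(P(x)):
  -P(1)·log₂(P(1)) = -(0.041)·log₂(0.041) = 0.18894
  -P(2)·log₂(P(2)) = -(0.371)·log₂(0.371) = 0.53072
  -P(3)·log₂(P(3)) = -(0.5781)·log₂(0.5781) = 0.45705
  -P(4)·log₂(P(4)) = -(0.0099)·log₂(0.0099) = 0.06592
H(P) = 0.18894 + 0.53072 + 0.45705 + 0.06592 = 1.24263 bits

log₂(4) = 2.00000 bits

D_KL(P||U) = 2.00000 - 1.24263 = 0.75737 ≈ 0.7574 bits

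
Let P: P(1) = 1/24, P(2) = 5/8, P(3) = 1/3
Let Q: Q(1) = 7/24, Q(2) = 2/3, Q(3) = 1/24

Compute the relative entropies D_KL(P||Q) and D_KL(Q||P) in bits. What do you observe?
D_KL(P||Q) = 0.8248 bits, D_KL(Q||P) = 0.7559 bits. The two directions give different values (D_KL(P||Q) exceeds D_KL(Q||P) by 0.0689 bits): KL divergence is asymmetric.

D_KL(P||Q) = Σ P(x) log₂(P(x)/Q(x))

Computing term by term:
  P(1)·log₂(P(1)/Q(1)) = (1/24)·log₂((1/24)/(7/24)) = -0.11697
  P(2)·log₂(P(2)/Q(2)) = (5/8)·log₂((5/8)/(2/3)) = -0.05819
  P(3)·log₂(P(3)/Q(3)) = (1/3)·log₂((1/3)/(1/24)) = 1.00000

D_KL(P||Q) = -0.11697 - 0.05819 + 1.00000 = 0.82484 ≈ 0.8248 bits

D_KL(Q||P) = Σ Q(x) log₂(Q(x)/P(x))

Computing term by term:
  Q(1)·log₂(Q(1)/P(1)) = (7/24)·log₂((7/24)/(1/24)) = 0.81881
  Q(2)·log₂(Q(2)/P(2)) = (2/3)·log₂((2/3)/(5/8)) = 0.06207
  Q(3)·log₂(Q(3)/P(3)) = (1/24)·log₂((1/24)/(1/3)) = -0.12500

D_KL(Q||P) = 0.81881 + 0.06207 - 0.12500 = 0.75588 ≈ 0.7559 bits

These are NOT equal (difference: 0.0689 bits). KL divergence is asymmetric: D_KL(P||Q) ≠ D_KL(Q||P) in general.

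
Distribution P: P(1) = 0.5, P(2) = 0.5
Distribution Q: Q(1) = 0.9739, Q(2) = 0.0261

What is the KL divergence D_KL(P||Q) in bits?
1.6490 bits

D_KL(P||Q) = Σ P(x) log₂(P(x)/Q(x))

Computing term by term:
  P(1)·log₂(P(1)/Q(1)) = 0.5·log₂(0.5/0.9739) = -0.48092
  P(2)·log₂(P(2)/Q(2)) = 0.5·log₂(0.5/0.0261) = 2.12990

D_KL(P||Q) = -0.48092 + 2.12990 = 1.64898 ≈ 1.6490 bits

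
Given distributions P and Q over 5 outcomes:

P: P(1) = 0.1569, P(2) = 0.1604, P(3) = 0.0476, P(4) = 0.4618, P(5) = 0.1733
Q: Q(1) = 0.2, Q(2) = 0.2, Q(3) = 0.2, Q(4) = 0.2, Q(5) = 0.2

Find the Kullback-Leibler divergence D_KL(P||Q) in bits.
0.3171 bits

D_KL(P||Q) = Σ P(x) log₂(P(x)/Q(x))

Computing term by term:
  P(1)·log₂(P(1)/Q(1)) = 0.1569·log₂(0.1569/0.2) = -0.05494
  P(2)·log₂(P(2)/Q(2)) = 0.1604·log₂(0.1604/0.2) = -0.05106
  P(3)·log₂(P(3)/Q(3)) = 0.0476·log₂(0.0476/0.2) = -0.09858
  P(4)·log₂(P(4)/Q(4)) = 0.4618·log₂(0.4618/0.2) = 0.55752
  P(5)·log₂(P(5)/Q(5)) = 0.1733·log₂(0.1733/0.2) = -0.03583

D_KL(P||Q) = -0.05494 - 0.05106 - 0.09858 + 0.55752 - 0.03583 = 0.31711 ≈ 0.3171 bits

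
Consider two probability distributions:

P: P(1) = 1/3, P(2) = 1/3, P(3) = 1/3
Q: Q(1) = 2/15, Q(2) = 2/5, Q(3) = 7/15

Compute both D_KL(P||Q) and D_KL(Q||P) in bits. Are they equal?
D_KL(P||Q) = 0.1912 bits, D_KL(Q||P) = 0.1555 bits. No, they are not equal.

D_KL(P||Q) = Σ P(x) log₂(P(x)/Q(x))

Computing term by term:
  P(1)·log₂(P(1)/Q(1)) = (1/3)·log₂((1/3)/(2/15)) = 0.44064
  P(2)·log₂(P(2)/Q(2)) = (1/3)·log₂((1/3)/(2/5)) = -0.08768
  P(3)·log₂(P(3)/Q(3)) = (1/3)·log₂((1/3)/(7/15)) = -0.16181

D_KL(P||Q) = 0.44064 - 0.08768 - 0.16181 = 0.19115 ≈ 0.1912 bits

D_KL(Q||P) = Σ Q(x) log₂(Q(x)/P(x))

Computing term by term:
  Q(1)·log₂(Q(1)/P(1)) = (2/15)·log₂((2/15)/(1/3)) = -0.17626
  Q(2)·log₂(Q(2)/P(2)) = (2/5)·log₂((2/5)/(1/3)) = 0.10521
  Q(3)·log₂(Q(3)/P(3)) = (7/15)·log₂((7/15)/(1/3)) = 0.22653

D_KL(Q||P) = -0.17626 + 0.10521 + 0.22653 = 0.15548 ≈ 0.1555 bits

These are NOT equal (difference: 0.0357 bits). KL divergence is asymmetric: D_KL(P||Q) ≠ D_KL(Q||P) in general.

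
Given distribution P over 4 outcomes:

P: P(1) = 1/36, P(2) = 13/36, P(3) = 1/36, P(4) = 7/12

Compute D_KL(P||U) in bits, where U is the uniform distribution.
0.7285 bits

U(i) = 1/4 for all i

D_KL(P||U) = Σ P(x) log₂(P(x) / (1/4))
           = Σ P(x) log₂(P(x)) + log₂(4)
           = log₂(4) - H(P)

H(P) = -Σ P(x) log₂(P(x)):
  -P(1)·log₂(P(1)) = -(1/36)·log₂(1/36) = 0.14361
  -P(2)·log₂(P(2)) = -(13/36)·log₂(13/36) = 0.53065
  -P(3)·log₂(P(3)) = -(1/36)·log₂(1/36) = 0.14361
  -P(4)·log₂(P(4)) = -(7/12)·log₂(7/12) = 0.45360
H(P) = 0.14361 + 0.53065 + 0.14361 + 0.45360 = 1.27147 bits

log₂(4) = 2.00000 bits

D_KL(P||U) = 2.00000 - 1.27147 = 0.72853 ≈ 0.7285 bits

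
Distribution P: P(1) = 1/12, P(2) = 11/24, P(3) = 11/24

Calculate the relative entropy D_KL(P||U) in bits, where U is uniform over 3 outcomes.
0.2545 bits

U(i) = 1/3 for all i

D_KL(P||U) = Σ P(x) log₂(P(x) / (1/3))
           = Σ P(x) log₂(P(x)) + log₂(3)
           = log₂(3) - H(P)

H(P) = -Σ P(x) log₂(P(x)):
  -P(1)·log₂(P(1)) = -(1/12)·log₂(1/12) = 0.29875
  -P(2)·log₂(P(2)) = -(11/24)·log₂(11/24) = 0.51587
  -P(3)·log₂(P(3)) = -(11/24)·log₂(11/24) = 0.51587
H(P) = 0.29875 + 0.51587 + 0.51587 = 1.33049 bits

log₂(3) = 1.58496 bits

D_KL(P||U) = 1.58496 - 1.33049 = 0.25447 ≈ 0.2545 bits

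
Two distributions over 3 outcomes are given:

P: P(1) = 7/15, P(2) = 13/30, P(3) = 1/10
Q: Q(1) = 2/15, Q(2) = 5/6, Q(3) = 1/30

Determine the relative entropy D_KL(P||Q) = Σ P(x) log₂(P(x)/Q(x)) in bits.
0.5931 bits

D_KL(P||Q) = Σ P(x) log₂(P(x)/Q(x))

Computing term by term:
  P(1)·log₂(P(1)/Q(1)) = (7/15)·log₂((7/15)/(2/15)) = 0.84343
  P(2)·log₂(P(2)/Q(2)) = (13/30)·log₂((13/30)/(5/6)) = -0.40881
  P(3)·log₂(P(3)/Q(3)) = (1/10)·log₂((1/10)/(1/30)) = 0.15850

D_KL(P||Q) = 0.84343 - 0.40881 + 0.15850 = 0.59312 ≈ 0.5931 bits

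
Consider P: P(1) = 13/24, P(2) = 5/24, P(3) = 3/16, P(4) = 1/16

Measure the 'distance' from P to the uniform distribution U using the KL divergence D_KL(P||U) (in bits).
0.3466 bits

U(i) = 1/4 for all i

D_KL(P||U) = Σ P(x) log₂(P(x) / (1/4))
           = Σ P(x) log₂(P(x)) + log₂(4)
           = log₂(4) - H(P)

H(P) = -Σ P(x) log₂(P(x)):
  -P(1)·log₂(P(1)) = -(13/24)·log₂(13/24) = 0.47912
  -P(2)·log₂(P(2)) = -(5/24)·log₂(5/24) = 0.47147
  -P(3)·log₂(P(3)) = -(3/16)·log₂(3/16) = 0.45282
  -P(4)·log₂(P(4)) = -(1/16)·log₂(1/16) = 0.25000
H(P) = 0.47912 + 0.47147 + 0.45282 + 0.25000 = 1.65341 bits

log₂(4) = 2.00000 bits

D_KL(P||U) = 2.00000 - 1.65341 = 0.34659 ≈ 0.3466 bits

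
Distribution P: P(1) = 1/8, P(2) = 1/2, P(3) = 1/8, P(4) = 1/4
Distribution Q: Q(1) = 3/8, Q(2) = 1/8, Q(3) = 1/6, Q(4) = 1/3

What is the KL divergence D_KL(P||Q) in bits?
0.6462 bits

D_KL(P||Q) = Σ P(x) log₂(P(x)/Q(x))

Computing term by term:
  P(1)·log₂(P(1)/Q(1)) = (1/8)·log₂((1/8)/(3/8)) = -0.19812
  P(2)·log₂(P(2)/Q(2)) = (1/2)·log₂((1/2)/(1/8)) = 1.00000
  P(3)·log₂(P(3)/Q(3)) = (1/8)·log₂((1/8)/(1/6)) = -0.05188
  P(4)·log₂(P(4)/Q(4)) = (1/4)·log₂((1/4)/(1/3)) = -0.10376

D_KL(P||Q) = -0.19812 + 1.00000 - 0.05188 - 0.10376 = 0.64624 ≈ 0.6462 bits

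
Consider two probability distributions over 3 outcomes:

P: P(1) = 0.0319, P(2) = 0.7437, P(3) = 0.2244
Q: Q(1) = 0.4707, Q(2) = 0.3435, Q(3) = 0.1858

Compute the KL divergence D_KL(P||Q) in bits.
0.7660 bits

D_KL(P||Q) = Σ P(x) log₂(P(x)/Q(x))

Computing term by term:
  P(1)·log₂(P(1)/Q(1)) = 0.0319·log₂(0.0319/0.4707) = -0.12387
  P(2)·log₂(P(2)/Q(2)) = 0.7437·log₂(0.7437/0.3435) = 0.82879
  P(3)·log₂(P(3)/Q(3)) = 0.2244·log₂(0.2244/0.1858) = 0.06111

D_KL(P||Q) = -0.12387 + 0.82879 + 0.06111 = 0.76603 ≈ 0.7660 bits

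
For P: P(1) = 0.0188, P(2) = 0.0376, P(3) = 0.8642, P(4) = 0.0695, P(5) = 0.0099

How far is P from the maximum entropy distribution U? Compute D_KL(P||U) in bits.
1.5209 bits

U(i) = 1/5 for all i

D_KL(P||U) = Σ P(x) log₂(P(x) / (1/5))
           = Σ P(x) log₂(P(x)) + log₂(5)
           = log₂(5) - H(P)

H(P) = -Σ P(x) log₂(P(x)):
  -P(1)·log₂(P(1)) = -(0.0188)·log₂(0.0188) = 0.10778
  -P(2)·log₂(P(2)) = -(0.0376)·log₂(0.0376) = 0.17797
  -P(3)·log₂(P(3)) = -(0.8642)·log₂(0.8642) = 0.18197
  -P(4)·log₂(P(4)) = -(0.0695)·log₂(0.0695) = 0.26736
  -P(5)·log₂(P(5)) = -(0.0099)·log₂(0.0099) = 0.06592
H(P) = 0.10778 + 0.17797 + 0.18197 + 0.26736 + 0.06592 = 0.80100 bits

log₂(5) = 2.32193 bits

D_KL(P||U) = 2.32193 - 0.80100 = 1.52093 ≈ 1.5209 bits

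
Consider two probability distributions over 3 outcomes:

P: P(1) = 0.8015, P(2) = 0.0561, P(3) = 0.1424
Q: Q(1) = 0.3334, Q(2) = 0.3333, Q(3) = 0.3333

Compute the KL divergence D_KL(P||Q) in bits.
0.6953 bits

D_KL(P||Q) = Σ P(x) log₂(P(x)/Q(x))

Computing term by term:
  P(1)·log₂(P(1)/Q(1)) = 0.8015·log₂(0.8015/0.3334) = 1.01426
  P(2)·log₂(P(2)/Q(2)) = 0.0561·log₂(0.0561/0.3333) = -0.14422
  P(3)·log₂(P(3)/Q(3)) = 0.1424·log₂(0.1424/0.3333) = -0.17471

D_KL(P||Q) = 1.01426 - 0.14422 - 0.17471 = 0.69533 ≈ 0.6953 bits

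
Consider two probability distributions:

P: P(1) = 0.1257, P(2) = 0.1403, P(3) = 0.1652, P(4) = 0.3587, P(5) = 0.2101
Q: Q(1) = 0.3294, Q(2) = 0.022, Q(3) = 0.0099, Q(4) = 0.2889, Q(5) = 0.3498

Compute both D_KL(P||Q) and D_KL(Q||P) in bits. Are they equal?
D_KL(P||Q) = 0.8286 bits, D_KL(Q||P) = 0.5259 bits. No, they are not equal.

D_KL(P||Q) = Σ P(x) log₂(P(x)/Q(x))

Computing term by term:
  P(1)·log₂(P(1)/Q(1)) = 0.1257·log₂(0.1257/0.3294) = -0.17470
  P(2)·log₂(P(2)/Q(2)) = 0.1403·log₂(0.1403/0.022) = 0.37501
  P(3)·log₂(P(3)/Q(3)) = 0.1652·log₂(0.1652/0.0099) = 0.67082
  P(4)·log₂(P(4)/Q(4)) = 0.3587·log₂(0.3587/0.2889) = 0.11199
  P(5)·log₂(P(5)/Q(5)) = 0.2101·log₂(0.2101/0.3498) = -0.15452

D_KL(P||Q) = -0.17470 + 0.37501 + 0.67082 + 0.11199 - 0.15452 = 0.82860 ≈ 0.8286 bits

D_KL(Q||P) = Σ Q(x) log₂(Q(x)/P(x))

Computing term by term:
  Q(1)·log₂(Q(1)/P(1)) = 0.3294·log₂(0.3294/0.1257) = 0.45782
  Q(2)·log₂(Q(2)/P(2)) = 0.022·log₂(0.022/0.1403) = -0.05880
  Q(3)·log₂(Q(3)/P(3)) = 0.0099·log₂(0.0099/0.1652) = -0.04020
  Q(4)·log₂(Q(4)/P(4)) = 0.2889·log₂(0.2889/0.3587) = -0.09020
  Q(5)·log₂(Q(5)/P(5)) = 0.3498·log₂(0.3498/0.2101) = 0.25726

D_KL(Q||P) = 0.45782 - 0.05880 - 0.04020 - 0.09020 + 0.25726 = 0.52588 ≈ 0.5259 bits

These are NOT equal (difference: 0.3027 bits). KL divergence is asymmetric: D_KL(P||Q) ≠ D_KL(Q||P) in general.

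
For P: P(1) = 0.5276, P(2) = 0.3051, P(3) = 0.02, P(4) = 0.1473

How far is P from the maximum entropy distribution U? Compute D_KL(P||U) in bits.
0.4709 bits

U(i) = 1/4 for all i

D_KL(P||U) = Σ P(x) log₂(P(x) / (1/4))
           = Σ P(x) log₂(P(x)) + log₂(4)
           = log₂(4) - H(P)

H(P) = -Σ P(x) log₂(P(x)):
  -P(1)·log₂(P(1)) = -(0.5276)·log₂(0.5276) = 0.48670
  -P(2)·log₂(P(2)) = -(0.3051)·log₂(0.3051) = 0.52253
  -P(3)·log₂(P(3)) = -(0.02)·log₂(0.02) = 0.11288
  -P(4)·log₂(P(4)) = -(0.1473)·log₂(0.1473) = 0.40702
H(P) = 0.48670 + 0.52253 + 0.11288 + 0.40702 = 1.52913 bits

log₂(4) = 2.00000 bits

D_KL(P||U) = 2.00000 - 1.52913 = 0.47087 ≈ 0.4709 bits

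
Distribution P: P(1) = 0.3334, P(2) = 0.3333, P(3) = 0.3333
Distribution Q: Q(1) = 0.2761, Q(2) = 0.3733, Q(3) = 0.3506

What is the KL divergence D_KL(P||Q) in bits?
0.0119 bits

D_KL(P||Q) = Σ P(x) log₂(P(x)/Q(x))

Computing term by term:
  P(1)·log₂(P(1)/Q(1)) = 0.3334·log₂(0.3334/0.2761) = 0.09071
  P(2)·log₂(P(2)/Q(2)) = 0.3333·log₂(0.3333/0.3733) = -0.05450
  P(3)·log₂(P(3)/Q(3)) = 0.3333·log₂(0.3333/0.3506) = -0.02433

D_KL(P||Q) = 0.09071 - 0.05450 - 0.02433 = 0.01188 ≈ 0.0119 bits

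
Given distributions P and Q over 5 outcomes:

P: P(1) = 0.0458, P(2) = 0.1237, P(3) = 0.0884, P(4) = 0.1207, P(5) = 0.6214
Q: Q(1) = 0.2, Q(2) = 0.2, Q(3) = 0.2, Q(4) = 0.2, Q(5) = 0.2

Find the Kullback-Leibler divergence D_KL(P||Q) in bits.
0.6411 bits

D_KL(P||Q) = Σ P(x) log₂(P(x)/Q(x))

Computing term by term:
  P(1)·log₂(P(1)/Q(1)) = 0.0458·log₂(0.0458/0.2) = -0.09740
  P(2)·log₂(P(2)/Q(2)) = 0.1237·log₂(0.1237/0.2) = -0.08574
  P(3)·log₂(P(3)/Q(3)) = 0.0884·log₂(0.0884/0.2) = -0.10412
  P(4)·log₂(P(4)/Q(4)) = 0.1207·log₂(0.1207/0.2) = -0.08794
  P(5)·log₂(P(5)/Q(5)) = 0.6214·log₂(0.6214/0.2) = 1.01631

D_KL(P||Q) = -0.09740 - 0.08574 - 0.10412 - 0.08794 + 1.01631 = 0.64111 ≈ 0.6411 bits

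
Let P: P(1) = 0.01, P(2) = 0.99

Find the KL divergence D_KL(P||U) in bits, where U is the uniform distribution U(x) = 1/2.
0.9192 bits

U(i) = 1/2 for all i

D_KL(P||U) = Σ P(x) log₂(P(x) / (1/2))
           = Σ P(x) log₂(P(x)) + log₂(2)
           = log₂(2) - H(P)

H(P) = -Σ P(x) log₂(P(x)):
  -P(1)·log₂(P(1)) = -(0.01)·log₂(0.01) = 0.06644
  -P(2)·log₂(P(2)) = -(0.99)·log₂(0.99) = 0.01435
H(P) = 0.06644 + 0.01435 = 0.08079 bits

log₂(2) = 1.00000 bits

D_KL(P||U) = 1.00000 - 0.08079 = 0.91921 ≈ 0.9192 bits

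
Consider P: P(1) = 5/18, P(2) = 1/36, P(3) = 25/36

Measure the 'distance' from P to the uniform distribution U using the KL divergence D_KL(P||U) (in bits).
0.5627 bits

U(i) = 1/3 for all i

D_KL(P||U) = Σ P(x) log₂(P(x) / (1/3))
           = Σ P(x) log₂(P(x)) + log₂(3)
           = log₂(3) - H(P)

H(P) = -Σ P(x) log₂(P(x)):
  -P(1)·log₂(P(1)) = -(5/18)·log₂(5/18) = 0.51333
  -P(2)·log₂(P(2)) = -(1/36)·log₂(1/36) = 0.14361
  -P(3)·log₂(P(3)) = -(25/36)·log₂(25/36) = 0.36533
H(P) = 0.51333 + 0.14361 + 0.36533 = 1.02227 bits

log₂(3) = 1.58496 bits

D_KL(P||U) = 1.58496 - 1.02227 = 0.56269 ≈ 0.5627 bits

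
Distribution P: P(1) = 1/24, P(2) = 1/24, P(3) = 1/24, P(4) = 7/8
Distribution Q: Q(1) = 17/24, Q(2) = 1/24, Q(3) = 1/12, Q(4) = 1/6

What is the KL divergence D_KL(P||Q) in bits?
1.8813 bits

D_KL(P||Q) = Σ P(x) log₂(P(x)/Q(x))

Computing term by term:
  P(1)·log₂(P(1)/Q(1)) = (1/24)·log₂((1/24)/(17/24)) = -0.17031
  P(2)·log₂(P(2)/Q(2)) = (1/24)·log₂((1/24)/(1/24)) = 0.00000
  P(3)·log₂(P(3)/Q(3)) = (1/24)·log₂((1/24)/(1/12)) = -0.04167
  P(4)·log₂(P(4)/Q(4)) = (7/8)·log₂((7/8)/(1/6)) = 2.09328

D_KL(P||Q) = -0.17031 + 0.00000 - 0.04167 + 2.09328 = 1.88130 ≈ 1.8813 bits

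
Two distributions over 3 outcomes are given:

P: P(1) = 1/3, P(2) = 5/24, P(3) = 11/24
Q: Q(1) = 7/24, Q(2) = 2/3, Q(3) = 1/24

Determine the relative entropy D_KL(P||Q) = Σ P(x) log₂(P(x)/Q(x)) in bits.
1.3002 bits

D_KL(P||Q) = Σ P(x) log₂(P(x)/Q(x))

Computing term by term:
  P(1)·log₂(P(1)/Q(1)) = (1/3)·log₂((1/3)/(7/24)) = 0.06422
  P(2)·log₂(P(2)/Q(2)) = (5/24)·log₂((5/24)/(2/3)) = -0.34960
  P(3)·log₂(P(3)/Q(3)) = (11/24)·log₂((11/24)/(1/24)) = 1.58557

D_KL(P||Q) = 0.06422 - 0.34960 + 1.58557 = 1.30019 ≈ 1.3002 bits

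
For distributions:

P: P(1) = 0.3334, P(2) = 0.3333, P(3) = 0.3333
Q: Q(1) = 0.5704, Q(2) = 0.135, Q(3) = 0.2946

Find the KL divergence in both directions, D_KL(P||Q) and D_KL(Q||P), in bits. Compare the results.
D_KL(P||Q) = 0.2356 bits, D_KL(Q||P) = 0.2134 bits. D_KL(P||Q) is larger than D_KL(Q||P) by 0.0222 bits; the two directions differ.

D_KL(P||Q) = Σ P(x) log₂(P(x)/Q(x))

Computing term by term:
  P(1)·log₂(P(1)/Q(1)) = 0.3334·log₂(0.3334/0.5704) = -0.25829
  P(2)·log₂(P(2)/Q(2)) = 0.3333·log₂(0.3333/0.135) = 0.43458
  P(3)·log₂(P(3)/Q(3)) = 0.3333·log₂(0.3333/0.2946) = 0.05935

D_KL(P||Q) = -0.25829 + 0.43458 + 0.05935 = 0.23564 ≈ 0.2356 bits

D_KL(Q||P) = Σ Q(x) log₂(Q(x)/P(x))

Computing term by term:
  Q(1)·log₂(Q(1)/P(1)) = 0.5704·log₂(0.5704/0.3334) = 0.44190
  Q(2)·log₂(Q(2)/P(2)) = 0.135·log₂(0.135/0.3333) = -0.17602
  Q(3)·log₂(Q(3)/P(3)) = 0.2946·log₂(0.2946/0.3333) = -0.05246

D_KL(Q||P) = 0.44190 - 0.17602 - 0.05246 = 0.21342 ≈ 0.2134 bits

These are NOT equal (difference: 0.0222 bits). KL divergence is asymmetric: D_KL(P||Q) ≠ D_KL(Q||P) in general.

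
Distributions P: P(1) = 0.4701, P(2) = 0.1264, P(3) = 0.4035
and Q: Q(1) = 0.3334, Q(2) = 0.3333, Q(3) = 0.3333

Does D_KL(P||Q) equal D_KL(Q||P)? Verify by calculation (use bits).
D_KL(P||Q) = 0.1675 bits, D_KL(Q||P) = 0.2091 bits. No — D_KL(P||Q) ≠ D_KL(Q||P) for this pair.

D_KL(P||Q) = Σ P(x) log₂(P(x)/Q(x))

Computing term by term:
  P(1)·log₂(P(1)/Q(1)) = 0.4701·log₂(0.4701/0.3334) = 0.23303
  P(2)·log₂(P(2)/Q(2)) = 0.1264·log₂(0.1264/0.3333) = -0.17681
  P(3)·log₂(P(3)/Q(3)) = 0.4035·log₂(0.4035/0.3333) = 0.11126

D_KL(P||Q) = 0.23303 - 0.17681 + 0.11126 = 0.16748 ≈ 0.1675 bits

D_KL(Q||P) = Σ Q(x) log₂(Q(x)/P(x))

Computing term by term:
  Q(1)·log₂(Q(1)/P(1)) = 0.3334·log₂(0.3334/0.4701) = -0.16527
  Q(2)·log₂(Q(2)/P(2)) = 0.3333·log₂(0.3333/0.1264) = 0.46623
  Q(3)·log₂(Q(3)/P(3)) = 0.3333·log₂(0.3333/0.4035) = -0.09191

D_KL(Q||P) = -0.16527 + 0.46623 - 0.09191 = 0.20905 ≈ 0.2091 bits

These are NOT equal (difference: 0.0416 bits). KL divergence is asymmetric: D_KL(P||Q) ≠ D_KL(Q||P) in general.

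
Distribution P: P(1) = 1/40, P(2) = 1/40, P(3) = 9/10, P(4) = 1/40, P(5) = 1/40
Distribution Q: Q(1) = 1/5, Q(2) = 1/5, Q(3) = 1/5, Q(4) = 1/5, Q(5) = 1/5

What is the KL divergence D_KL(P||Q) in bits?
1.6529 bits

D_KL(P||Q) = Σ P(x) log₂(P(x)/Q(x))

Computing term by term:
  P(1)·log₂(P(1)/Q(1)) = (1/40)·log₂((1/40)/(1/5)) = -0.07500
  P(2)·log₂(P(2)/Q(2)) = (1/40)·log₂((1/40)/(1/5)) = -0.07500
  P(3)·log₂(P(3)/Q(3)) = (9/10)·log₂((9/10)/(1/5)) = 1.95293
  P(4)·log₂(P(4)/Q(4)) = (1/40)·log₂((1/40)/(1/5)) = -0.07500
  P(5)·log₂(P(5)/Q(5)) = (1/40)·log₂((1/40)/(1/5)) = -0.07500

D_KL(P||Q) = -0.07500 - 0.07500 + 1.95293 - 0.07500 - 0.07500 = 1.65293 ≈ 1.6529 bits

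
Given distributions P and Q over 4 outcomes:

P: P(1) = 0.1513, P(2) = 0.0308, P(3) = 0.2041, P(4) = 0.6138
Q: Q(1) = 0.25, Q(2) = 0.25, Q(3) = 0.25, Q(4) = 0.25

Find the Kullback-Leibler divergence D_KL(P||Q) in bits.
0.5330 bits

D_KL(P||Q) = Σ P(x) log₂(P(x)/Q(x))

Computing term by term:
  P(1)·log₂(P(1)/Q(1)) = 0.1513·log₂(0.1513/0.25) = -0.10962
  P(2)·log₂(P(2)/Q(2)) = 0.0308·log₂(0.0308/0.25) = -0.09304
  P(3)·log₂(P(3)/Q(3)) = 0.2041·log₂(0.2041/0.25) = -0.05973
  P(4)·log₂(P(4)/Q(4)) = 0.6138·log₂(0.6138/0.25) = 0.79539

D_KL(P||Q) = -0.10962 - 0.09304 - 0.05973 + 0.79539 = 0.53300 ≈ 0.5330 bits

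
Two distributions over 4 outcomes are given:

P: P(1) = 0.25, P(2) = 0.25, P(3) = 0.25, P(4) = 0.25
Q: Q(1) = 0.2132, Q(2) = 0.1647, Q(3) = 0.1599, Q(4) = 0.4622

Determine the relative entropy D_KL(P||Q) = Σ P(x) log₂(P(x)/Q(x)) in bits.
0.1475 bits

D_KL(P||Q) = Σ P(x) log₂(P(x)/Q(x))

Computing term by term:
  P(1)·log₂(P(1)/Q(1)) = 0.25·log₂(0.25/0.2132) = 0.05743
  P(2)·log₂(P(2)/Q(2)) = 0.25·log₂(0.25/0.1647) = 0.15052
  P(3)·log₂(P(3)/Q(3)) = 0.25·log₂(0.25/0.1599) = 0.16119
  P(4)·log₂(P(4)/Q(4)) = 0.25·log₂(0.25/0.4622) = -0.22165

D_KL(P||Q) = 0.05743 + 0.15052 + 0.16119 - 0.22165 = 0.14749 ≈ 0.1475 bits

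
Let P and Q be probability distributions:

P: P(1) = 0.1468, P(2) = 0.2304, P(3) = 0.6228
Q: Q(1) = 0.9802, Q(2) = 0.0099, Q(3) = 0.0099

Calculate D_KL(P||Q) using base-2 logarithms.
4.3654 bits

D_KL(P||Q) = Σ P(x) log₂(P(x)/Q(x))

Computing term by term:
  P(1)·log₂(P(1)/Q(1)) = 0.1468·log₂(0.1468/0.9802) = -0.40212
  P(2)·log₂(P(2)/Q(2)) = 0.2304·log₂(0.2304/0.0099) = 1.04615
  P(3)·log₂(P(3)/Q(3)) = 0.6228·log₂(0.6228/0.0099) = 3.72135

D_KL(P||Q) = -0.40212 + 1.04615 + 3.72135 = 4.36538 ≈ 4.3654 bits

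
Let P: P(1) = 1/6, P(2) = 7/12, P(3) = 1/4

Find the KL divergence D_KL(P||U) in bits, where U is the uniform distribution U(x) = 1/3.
0.2005 bits

U(i) = 1/3 for all i

D_KL(P||U) = Σ P(x) log₂(P(x) / (1/3))
           = Σ P(x) log₂(P(x)) + log₂(3)
           = log₂(3) - H(P)

H(P) = -Σ P(x) log₂(P(x)):
  -P(1)·log₂(P(1)) = -(1/6)·log₂(1/6) = 0.43083
  -P(2)·log₂(P(2)) = -(7/12)·log₂(7/12) = 0.45360
  -P(3)·log₂(P(3)) = -(1/4)·log₂(1/4) = 0.50000
H(P) = 0.43083 + 0.45360 + 0.50000 = 1.38443 bits

log₂(3) = 1.58496 bits

D_KL(P||U) = 1.58496 - 1.38443 = 0.20053 ≈ 0.2005 bits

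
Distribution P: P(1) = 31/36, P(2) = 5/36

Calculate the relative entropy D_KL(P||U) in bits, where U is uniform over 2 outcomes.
0.4187 bits

U(i) = 1/2 for all i

D_KL(P||U) = Σ P(x) log₂(P(x) / (1/2))
           = Σ P(x) log₂(P(x)) + log₂(2)
           = log₂(2) - H(P)

H(P) = -Σ P(x) log₂(P(x)):
  -P(1)·log₂(P(1)) = -(31/36)·log₂(31/36) = 0.18577
  -P(2)·log₂(P(2)) = -(5/36)·log₂(5/36) = 0.39556
H(P) = 0.18577 + 0.39556 = 0.58133 bits

log₂(2) = 1.00000 bits

D_KL(P||U) = 1.00000 - 0.58133 = 0.41867 ≈ 0.4187 bits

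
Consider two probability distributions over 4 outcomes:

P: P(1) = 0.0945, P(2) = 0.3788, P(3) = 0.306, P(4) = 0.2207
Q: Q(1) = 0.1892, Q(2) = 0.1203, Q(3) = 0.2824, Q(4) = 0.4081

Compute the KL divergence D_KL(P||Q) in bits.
0.3719 bits

D_KL(P||Q) = Σ P(x) log₂(P(x)/Q(x))

Computing term by term:
  P(1)·log₂(P(1)/Q(1)) = 0.0945·log₂(0.0945/0.1892) = -0.09464
  P(2)·log₂(P(2)/Q(2)) = 0.3788·log₂(0.3788/0.1203) = 0.62684
  P(3)·log₂(P(3)/Q(3)) = 0.306·log₂(0.306/0.2824) = 0.03543
  P(4)·log₂(P(4)/Q(4)) = 0.2207·log₂(0.2207/0.4081) = -0.19572

D_KL(P||Q) = -0.09464 + 0.62684 + 0.03543 - 0.19572 = 0.37191 ≈ 0.3719 bits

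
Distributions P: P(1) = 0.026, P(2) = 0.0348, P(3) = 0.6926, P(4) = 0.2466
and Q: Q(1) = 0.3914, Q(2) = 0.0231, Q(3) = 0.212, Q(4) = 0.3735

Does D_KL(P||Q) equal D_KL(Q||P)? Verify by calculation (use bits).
D_KL(P||Q) = 0.9541 bits, D_KL(Q||P) = 1.3791 bits. No — D_KL(P||Q) ≠ D_KL(Q||P) for this pair.

D_KL(P||Q) = Σ P(x) log₂(P(x)/Q(x))

Computing term by term:
  P(1)·log₂(P(1)/Q(1)) = 0.026·log₂(0.026/0.3914) = -0.10171
  P(2)·log₂(P(2)/Q(2)) = 0.0348·log₂(0.0348/0.0231) = 0.02057
  P(3)·log₂(P(3)/Q(3)) = 0.6926·log₂(0.6926/0.212) = 1.18293
  P(4)·log₂(P(4)/Q(4)) = 0.2466·log₂(0.2466/0.3735) = -0.14770

D_KL(P||Q) = -0.10171 + 0.02057 + 1.18293 - 0.14770 = 0.95409 ≈ 0.9541 bits

D_KL(Q||P) = Σ Q(x) log₂(Q(x)/P(x))

Computing term by term:
  Q(1)·log₂(Q(1)/P(1)) = 0.3914·log₂(0.3914/0.026) = 1.53118
  Q(2)·log₂(Q(2)/P(2)) = 0.0231·log₂(0.0231/0.0348) = -0.01366
  Q(3)·log₂(Q(3)/P(3)) = 0.212·log₂(0.212/0.6926) = -0.36209
  Q(4)·log₂(Q(4)/P(4)) = 0.3735·log₂(0.3735/0.2466) = 0.22370

D_KL(Q||P) = 1.53118 - 0.01366 - 0.36209 + 0.22370 = 1.37913 ≈ 1.3791 bits

These are NOT equal (difference: 0.4250 bits). KL divergence is asymmetric: D_KL(P||Q) ≠ D_KL(Q||P) in general.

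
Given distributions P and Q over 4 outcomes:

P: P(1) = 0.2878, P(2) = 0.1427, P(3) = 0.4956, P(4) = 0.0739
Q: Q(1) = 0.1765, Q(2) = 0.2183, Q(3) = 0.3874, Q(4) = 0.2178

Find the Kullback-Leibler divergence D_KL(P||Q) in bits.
0.1764 bits

D_KL(P||Q) = Σ P(x) log₂(P(x)/Q(x))

Computing term by term:
  P(1)·log₂(P(1)/Q(1)) = 0.2878·log₂(0.2878/0.1765) = 0.20301
  P(2)·log₂(P(2)/Q(2)) = 0.1427·log₂(0.1427/0.2183) = -0.08752
  P(3)·log₂(P(3)/Q(3)) = 0.4956·log₂(0.4956/0.3874) = 0.17611
  P(4)·log₂(P(4)/Q(4)) = 0.0739·log₂(0.0739/0.2178) = -0.11524

D_KL(P||Q) = 0.20301 - 0.08752 + 0.17611 - 0.11524 = 0.17636 ≈ 0.1764 bits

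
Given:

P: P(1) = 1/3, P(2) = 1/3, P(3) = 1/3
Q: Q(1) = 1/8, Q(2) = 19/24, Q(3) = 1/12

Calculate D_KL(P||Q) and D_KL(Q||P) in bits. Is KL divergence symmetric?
D_KL(P||Q) = 0.7224 bits, D_KL(Q||P) = 0.6444 bits. No, KL divergence is not symmetric.

D_KL(P||Q) = Σ P(x) log₂(P(x)/Q(x))

Computing term by term:
  P(1)·log₂(P(1)/Q(1)) = (1/3)·log₂((1/3)/(1/8)) = 0.47168
  P(2)·log₂(P(2)/Q(2)) = (1/3)·log₂((1/3)/(19/24)) = -0.41598
  P(3)·log₂(P(3)/Q(3)) = (1/3)·log₂((1/3)/(1/12)) = 0.66667

D_KL(P||Q) = 0.47168 - 0.41598 + 0.66667 = 0.72237 ≈ 0.7224 bits

D_KL(Q||P) = Σ Q(x) log₂(Q(x)/P(x))

Computing term by term:
  Q(1)·log₂(Q(1)/P(1)) = (1/8)·log₂((1/8)/(1/3)) = -0.17688
  Q(2)·log₂(Q(2)/P(2)) = (19/24)·log₂((19/24)/(1/3)) = 0.98794
  Q(3)·log₂(Q(3)/P(3)) = (1/12)·log₂((1/12)/(1/3)) = -0.16667

D_KL(Q||P) = -0.17688 + 0.98794 - 0.16667 = 0.64439 ≈ 0.6444 bits

These are NOT equal (difference: 0.0780 bits). KL divergence is asymmetric: D_KL(P||Q) ≠ D_KL(Q||P) in general.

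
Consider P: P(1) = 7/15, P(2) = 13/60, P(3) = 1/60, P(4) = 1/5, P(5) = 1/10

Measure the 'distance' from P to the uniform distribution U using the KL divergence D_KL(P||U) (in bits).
0.4357 bits

U(i) = 1/5 for all i

D_KL(P||U) = Σ P(x) log₂(P(x) / (1/5))
           = Σ P(x) log₂(P(x)) + log₂(5)
           = log₂(5) - H(P)

H(P) = -Σ P(x) log₂(P(x)):
  -P(1)·log₂(P(1)) = -(7/15)·log₂(7/15) = 0.51312
  -P(2)·log₂(P(2)) = -(13/60)·log₂(13/60) = 0.47806
  -P(3)·log₂(P(3)) = -(1/60)·log₂(1/60) = 0.09845
  -P(4)·log₂(P(4)) = -(1/5)·log₂(1/5) = 0.46439
  -P(5)·log₂(P(5)) = -(1/10)·log₂(1/10) = 0.33219
H(P) = 0.51312 + 0.47806 + 0.09845 + 0.46439 + 0.33219 = 1.88621 bits

log₂(5) = 2.32193 bits

D_KL(P||U) = 2.32193 - 1.88621 = 0.43572 ≈ 0.4357 bits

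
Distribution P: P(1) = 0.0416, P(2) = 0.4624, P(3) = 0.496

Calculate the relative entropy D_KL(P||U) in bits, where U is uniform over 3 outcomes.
0.3778 bits

U(i) = 1/3 for all i

D_KL(P||U) = Σ P(x) log₂(P(x) / (1/3))
           = Σ P(x) log₂(P(x)) + log₂(3)
           = log₂(3) - H(P)

H(P) = -Σ P(x) log₂(P(x)):
  -P(1)·log₂(P(1)) = -(0.0416)·log₂(0.0416) = 0.19083
  -P(2)·log₂(P(2)) = -(0.4624)·log₂(0.4624) = 0.51455
  -P(3)·log₂(P(3)) = -(0.496)·log₂(0.496) = 0.50175
H(P) = 0.19083 + 0.51455 + 0.50175 = 1.20713 bits

log₂(3) = 1.58496 bits

D_KL(P||U) = 1.58496 - 1.20713 = 0.37783 ≈ 0.3778 bits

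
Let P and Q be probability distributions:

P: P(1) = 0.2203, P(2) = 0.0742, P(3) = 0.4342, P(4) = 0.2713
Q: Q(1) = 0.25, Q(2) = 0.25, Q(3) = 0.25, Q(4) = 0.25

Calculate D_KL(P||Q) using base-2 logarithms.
0.2076 bits

D_KL(P||Q) = Σ P(x) log₂(P(x)/Q(x))

Computing term by term:
  P(1)·log₂(P(1)/Q(1)) = 0.2203·log₂(0.2203/0.25) = -0.04020
  P(2)·log₂(P(2)/Q(2)) = 0.0742·log₂(0.0742/0.25) = -0.13003
  P(3)·log₂(P(3)/Q(3)) = 0.4342·log₂(0.4342/0.25) = 0.34581
  P(4)·log₂(P(4)/Q(4)) = 0.2713·log₂(0.2713/0.25) = 0.03200

D_KL(P||Q) = -0.04020 - 0.13003 + 0.34581 + 0.03200 = 0.20758 ≈ 0.2076 bits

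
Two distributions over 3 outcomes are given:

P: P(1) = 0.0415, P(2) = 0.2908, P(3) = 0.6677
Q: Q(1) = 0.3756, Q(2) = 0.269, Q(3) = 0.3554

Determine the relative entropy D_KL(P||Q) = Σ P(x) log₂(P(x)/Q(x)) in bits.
0.5082 bits

D_KL(P||Q) = Σ P(x) log₂(P(x)/Q(x))

Computing term by term:
  P(1)·log₂(P(1)/Q(1)) = 0.0415·log₂(0.0415/0.3756) = -0.13189
  P(2)·log₂(P(2)/Q(2)) = 0.2908·log₂(0.2908/0.269) = 0.03269
  P(3)·log₂(P(3)/Q(3)) = 0.6677·log₂(0.6677/0.3554) = 0.60744

D_KL(P||Q) = -0.13189 + 0.03269 + 0.60744 = 0.50824 ≈ 0.5082 bits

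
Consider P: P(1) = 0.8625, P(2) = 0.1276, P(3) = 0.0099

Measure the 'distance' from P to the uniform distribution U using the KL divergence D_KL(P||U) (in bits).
0.9560 bits

U(i) = 1/3 for all i

D_KL(P||U) = Σ P(x) log₂(P(x) / (1/3))
           = Σ P(x) log₂(P(x)) + log₂(3)
           = log₂(3) - H(P)

H(P) = -Σ P(x) log₂(P(x)):
  -P(1)·log₂(P(1)) = -(0.8625)·log₂(0.8625) = 0.18406
  -P(2)·log₂(P(2)) = -(0.1276)·log₂(0.1276) = 0.37901
  -P(3)·log₂(P(3)) = -(0.0099)·log₂(0.0099) = 0.06592
H(P) = 0.18406 + 0.37901 + 0.06592 = 0.62899 bits

log₂(3) = 1.58496 bits

D_KL(P||U) = 1.58496 - 0.62899 = 0.95597 ≈ 0.9560 bits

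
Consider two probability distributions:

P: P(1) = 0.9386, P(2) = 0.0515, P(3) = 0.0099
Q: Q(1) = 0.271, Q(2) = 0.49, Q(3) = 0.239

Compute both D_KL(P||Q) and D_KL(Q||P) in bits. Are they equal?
D_KL(P||Q) = 1.4693 bits, D_KL(Q||P) = 2.2047 bits. No, they are not equal.

D_KL(P||Q) = Σ P(x) log₂(P(x)/Q(x))

Computing term by term:
  P(1)·log₂(P(1)/Q(1)) = 0.9386·log₂(0.9386/0.271) = 1.68218
  P(2)·log₂(P(2)/Q(2)) = 0.0515·log₂(0.0515/0.49) = -0.16738
  P(3)·log₂(P(3)/Q(3)) = 0.0099·log₂(0.0099/0.239) = -0.04548

D_KL(P||Q) = 1.68218 - 0.16738 - 0.04548 = 1.46932 ≈ 1.4693 bits

D_KL(Q||P) = Σ Q(x) log₂(Q(x)/P(x))

Computing term by term:
  Q(1)·log₂(Q(1)/P(1)) = 0.271·log₂(0.271/0.9386) = -0.48569
  Q(2)·log₂(Q(2)/P(2)) = 0.49·log₂(0.49/0.0515) = 1.59257
  Q(3)·log₂(Q(3)/P(3)) = 0.239·log₂(0.239/0.0099) = 1.09783

D_KL(Q||P) = -0.48569 + 1.59257 + 1.09783 = 2.20471 ≈ 2.2047 bits

These are NOT equal (difference: 0.7354 bits). KL divergence is asymmetric: D_KL(P||Q) ≠ D_KL(Q||P) in general.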